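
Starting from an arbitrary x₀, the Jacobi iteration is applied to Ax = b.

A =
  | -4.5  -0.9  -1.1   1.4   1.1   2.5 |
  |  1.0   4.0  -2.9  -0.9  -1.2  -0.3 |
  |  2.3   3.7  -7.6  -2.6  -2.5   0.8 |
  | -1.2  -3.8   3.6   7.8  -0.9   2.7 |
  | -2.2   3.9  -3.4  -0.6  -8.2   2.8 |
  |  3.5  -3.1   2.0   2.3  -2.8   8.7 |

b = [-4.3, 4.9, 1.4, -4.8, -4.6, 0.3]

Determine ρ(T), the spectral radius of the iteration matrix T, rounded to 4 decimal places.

1.1835

Let D = diag(-4.5, 4, -7.6, 7.8, -8.2, 8.7); L, U the strict triangles.
Jacobi T = -D⁻¹(L+U): T[1,5] = -(-0.3)/(4) = +0.0750; T[1,1] = 0.
  T[0,:] = [+0.0000 -0.2000 -0.2444 +0.3111 +0.2444 +0.5556]
  T[1,:] = [-0.2500 +0.0000 +0.7250 +0.2250 +0.3000 +0.0750]
  T[2,:] = [+0.3026 +0.4868 +0.0000 -0.3421 -0.3289 +0.1053]
  T[3,:] = [+0.1538 +0.4872 -0.4615 +0.0000 +0.1154 -0.3462]
  T[4,:] = [-0.2683 +0.4756 -0.4146 -0.0732 +0.0000 +0.3415]
  T[5,:] = [-0.4023 +0.3563 -0.2299 -0.2644 +0.3218 +0.0000]
moduli |λ_i(T)| = 1.1835, 0.5984, 0.5984, 0.5796, 0.4625, 0.3850.
spectral radius ρ = 1.1835; 1.1835 > 1, so it fails to converge.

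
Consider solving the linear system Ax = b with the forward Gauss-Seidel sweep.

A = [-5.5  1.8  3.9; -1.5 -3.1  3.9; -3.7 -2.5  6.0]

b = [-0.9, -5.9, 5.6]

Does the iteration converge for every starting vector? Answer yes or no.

A = D + L + U where D = diag(-5.5, -3.1, 6).
Gauss-Seidel: T = -(D+L)⁻¹U, row 0 first, T[0,1] = -(1.8)/(-5.5) = +0.3273; later rows by forward substitution.
  T[0,:] = [+0.0000  +0.3273  +0.7091]
  T[1,:] = [+0.0000  -0.1584  +0.9150]
  T[2,:] = [+0.0000  +0.1358  +0.8185]
moduli |λ_i(T)| = 0.9324, 0.2723, 0.0000.
ρ = 0.9324; 0.9324 < 1 ⇒ converges.

yes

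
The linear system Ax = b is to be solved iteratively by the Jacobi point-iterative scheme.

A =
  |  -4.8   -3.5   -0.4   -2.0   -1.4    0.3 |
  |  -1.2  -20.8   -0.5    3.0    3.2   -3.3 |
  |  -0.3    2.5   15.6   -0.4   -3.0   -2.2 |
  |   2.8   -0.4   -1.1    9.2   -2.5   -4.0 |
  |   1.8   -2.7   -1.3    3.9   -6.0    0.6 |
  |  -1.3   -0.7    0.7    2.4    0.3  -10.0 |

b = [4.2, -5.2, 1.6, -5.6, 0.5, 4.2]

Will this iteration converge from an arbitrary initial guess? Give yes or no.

Diagonal D = diag(-4.8, -20.8, 15.6, 9.2, -6, -10); L, U strict lower/upper.
T_J = -D⁻¹(L+U): T[2,4] = -(-3)/(15.6) = +0.1923; T[2,2] = 0.
  T[0,:] = [+0.0000, -0.7292, -0.0833, -0.4167, -0.2917, +0.0625]
  T[1,:] = [-0.0577, +0.0000, -0.0240, +0.1442, +0.1538, -0.1587]
  T[2,:] = [+0.0192, -0.1603, +0.0000, +0.0256, +0.1923, +0.1410]
  T[3,:] = [-0.3043, +0.0435, +0.1196, +0.0000, +0.2717, +0.4348]
  T[4,:] = [+0.3000, -0.4500, -0.2167, +0.6500, +0.0000, +0.1000]
  T[5,:] = [-0.1300, -0.0700, +0.0700, +0.2400, +0.0300, +0.0000]
|roots of det(T-λI)|: 0.6805, 0.5128, 0.3744, 0.3744, 0.3157, 0.1014.
ρ(T) = max|λ| = 0.6805; 0.6805 < 1: convergent.

yes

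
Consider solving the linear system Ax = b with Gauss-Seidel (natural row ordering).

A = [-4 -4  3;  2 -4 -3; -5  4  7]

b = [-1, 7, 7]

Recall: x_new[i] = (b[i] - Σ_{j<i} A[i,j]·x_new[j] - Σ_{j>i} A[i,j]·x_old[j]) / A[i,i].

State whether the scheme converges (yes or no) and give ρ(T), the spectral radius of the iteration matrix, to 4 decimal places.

yes, ρ = 0.8675

A = D + L + U where D = diag(-4, -4, 7).
GS T = -(D+L)⁻¹U: row 0 first, T[0,2] = -(3)/(-4) = +0.7500; later rows by forward substitution.
  T[0,:] = [+0.0000 -1.0000 +0.7500]
  T[1,:] = [+0.0000 -0.5000 -0.3750]
  T[2,:] = [+0.0000 -0.4286 +0.7500]
moduli |λ_i(T)| = 0.8675, 0.6175, 0.0000.
spectral radius ρ = 0.8675; 0.8675 < 1: convergent.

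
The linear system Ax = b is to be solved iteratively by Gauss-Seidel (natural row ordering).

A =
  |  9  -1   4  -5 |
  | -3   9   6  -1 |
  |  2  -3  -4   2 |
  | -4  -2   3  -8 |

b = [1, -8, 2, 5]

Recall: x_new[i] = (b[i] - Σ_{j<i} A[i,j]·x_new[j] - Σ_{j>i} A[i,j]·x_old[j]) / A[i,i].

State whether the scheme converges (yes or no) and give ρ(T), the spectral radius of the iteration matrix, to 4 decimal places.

Split A = D + L + U, D = diag(9, 9, -4, -8).
T_GS = -(D+L)⁻¹U: row 0 first, T[0,2] = -(4)/(9) = -0.4444; later rows by forward substitution.
  T[0,:] = [+0.0000 +0.1111 -0.4444 +0.5556]
  T[1,:] = [+0.0000 +0.0370 -0.8148 +0.2963]
  T[2,:] = [+0.0000 +0.0278 +0.3889 +0.5556]
  T[3,:] = [+0.0000 -0.0544 +0.5718 -0.1435]
eigenvalue magnitudes: 0.7497, 0.4065, 0.0608, 0.0000.
spectral radius ρ = 0.7497; 0.7497 < 1: convergent.

yes, ρ = 0.7497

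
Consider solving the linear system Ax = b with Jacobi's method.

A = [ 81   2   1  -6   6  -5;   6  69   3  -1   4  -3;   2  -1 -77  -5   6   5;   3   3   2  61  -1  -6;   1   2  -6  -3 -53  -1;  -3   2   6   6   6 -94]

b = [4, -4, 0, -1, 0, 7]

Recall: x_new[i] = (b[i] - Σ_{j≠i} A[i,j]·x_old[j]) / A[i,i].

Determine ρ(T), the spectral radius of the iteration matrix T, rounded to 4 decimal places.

0.1502

Diagonal D = diag(81, 69, -77, 61, -53, -94); L, U strict lower/upper.
T_J = -D⁻¹(L+U): T[0,1] = -(2)/(81) = -0.0247; T[0,0] = 0.
  T[0,:] = [+0.0000 -0.0247 -0.0123 +0.0741 -0.0741 +0.0617]
  T[1,:] = [-0.0870 +0.0000 -0.0435 +0.0145 -0.0580 +0.0435]
  T[2,:] = [+0.0260 -0.0130 +0.0000 -0.0649 +0.0779 +0.0649]
  T[3,:] = [-0.0492 -0.0492 -0.0328 +0.0000 +0.0164 +0.0984]
  T[4,:] = [+0.0189 +0.0377 -0.1132 -0.0566 +0.0000 -0.0189]
  T[5,:] = [-0.0319 +0.0213 +0.0638 +0.0638 +0.0638 +0.0000]
|λ(T)| sorted: 0.1502, 0.1263, 0.1263, 0.0819, 0.0819, 0.0302.
ρ = 0.1502; 0.1502 < 1: convergent.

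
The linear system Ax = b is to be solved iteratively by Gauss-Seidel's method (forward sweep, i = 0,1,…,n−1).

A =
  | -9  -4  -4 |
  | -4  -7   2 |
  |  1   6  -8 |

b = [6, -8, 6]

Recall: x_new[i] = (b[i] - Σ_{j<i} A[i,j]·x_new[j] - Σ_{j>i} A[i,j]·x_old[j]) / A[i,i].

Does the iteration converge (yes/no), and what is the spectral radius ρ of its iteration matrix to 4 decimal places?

yes, ρ = 0.5756

Let D = diag(-9, -7, -8); L, U the strict triangles.
Gauss-Seidel: T = -(D+L)⁻¹U, row 0 first, T[0,2] = -(-4)/(-9) = -0.4444; later rows by forward substitution.
  T[0,:] = [+0.0000 -0.4444 -0.4444]
  T[1,:] = [+0.0000 +0.2540 +0.5397]
  T[2,:] = [+0.0000 +0.1349 +0.3492]
|roots of det(T-λI)|: 0.5756, 0.0276, 0.0000.
ρ(T) = max|λ| = 0.5756; 0.5756 < 1 ⇒ converges.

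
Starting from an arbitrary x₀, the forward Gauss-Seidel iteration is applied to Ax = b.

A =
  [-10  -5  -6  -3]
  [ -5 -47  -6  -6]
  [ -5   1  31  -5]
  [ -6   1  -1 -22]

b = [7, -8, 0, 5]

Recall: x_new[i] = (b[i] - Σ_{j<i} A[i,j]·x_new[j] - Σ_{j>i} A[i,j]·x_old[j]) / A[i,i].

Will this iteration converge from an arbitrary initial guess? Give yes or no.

A = D + L + U where D = diag(-10, -47, 31, -22).
GS T = -(D+L)⁻¹U: row 0 first, T[0,2] = -(-6)/(-10) = -0.6000; later rows by forward substitution.
  T[0,:] = [+0.0000, -0.5000, -0.6000, -0.3000]
  T[1,:] = [+0.0000, +0.0532, -0.0638, -0.0957]
  T[2,:] = [+0.0000, -0.0824, -0.0947, +0.1160]
  T[3,:] = [+0.0000, +0.1425, +0.1650, +0.0722]
|eigenvalues of T|: 0.1725, 0.1276, 0.1276, 0.0000.
spectral radius ρ = 0.1725; 0.1725 < 1, so it converges for any x₀.

yes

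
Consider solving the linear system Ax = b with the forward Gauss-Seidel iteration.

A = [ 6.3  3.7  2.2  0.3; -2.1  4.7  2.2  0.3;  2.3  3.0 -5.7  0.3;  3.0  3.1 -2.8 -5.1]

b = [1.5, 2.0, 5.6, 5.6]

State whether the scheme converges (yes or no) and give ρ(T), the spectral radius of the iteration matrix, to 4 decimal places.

Let D = diag(6.3, 4.7, -5.7, -5.1); L, U the strict triangles.
GS T = -(D+L)⁻¹U: row 0 first, T[0,2] = -(2.2)/(6.3) = -0.3492; later rows by forward substitution.
  T[0,:] = [+0.0000  -0.5873  -0.3492  -0.0476]
  T[1,:] = [+0.0000  -0.2624  -0.6241  -0.0851]
  T[2,:] = [+0.0000  -0.3751  -0.4694  -0.0114]
  T[3,:] = [+0.0000  -0.2990  -0.3271  -0.0735]
eigenvalue magnitudes: 0.8914, 0.1498, 0.0637, 0.0000.
ρ = 0.8914; 0.8914 < 1 ⇒ converges.

yes, ρ = 0.8914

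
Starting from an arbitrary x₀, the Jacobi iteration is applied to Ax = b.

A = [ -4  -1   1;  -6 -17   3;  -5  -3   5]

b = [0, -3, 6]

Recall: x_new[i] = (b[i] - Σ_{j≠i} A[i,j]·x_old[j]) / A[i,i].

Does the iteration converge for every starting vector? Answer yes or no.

yes

Let D = diag(-4, -17, 5); L, U the strict triangles.
T_J = -D⁻¹(L+U): T[0,2] = -(1)/(-4) = +0.2500; T[0,0] = 0.
  T[0,:] = [+0.0000  -0.2500  +0.2500]
  T[1,:] = [-0.3529  +0.0000  +0.1765]
  T[2,:] = [+1.0000  +0.6000  +0.0000]
|roots of det(T-λI)|: 0.7566, 0.5000, 0.2566.
ρ(T) = max|λ| = 0.7566; 0.7566 < 1, so it converges for any x₀.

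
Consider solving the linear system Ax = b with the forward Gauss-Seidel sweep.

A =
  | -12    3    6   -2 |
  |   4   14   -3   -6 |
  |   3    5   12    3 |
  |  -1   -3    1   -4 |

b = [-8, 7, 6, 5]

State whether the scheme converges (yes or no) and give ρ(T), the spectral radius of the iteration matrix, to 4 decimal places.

Split A = D + L + U, D = diag(-12, 14, 12, -4).
GS T = -(D+L)⁻¹U: row 0 first, T[0,2] = -(6)/(-12) = +0.5000; later rows by forward substitution.
  T[0,:] = [+0.0000  +0.2500  +0.5000  -0.1667]
  T[1,:] = [+0.0000  -0.0714  +0.0714  +0.4762]
  T[2,:] = [+0.0000  -0.0327  -0.1548  -0.4067]
  T[3,:] = [+0.0000  -0.0171  -0.2173  -0.4172]
moduli |λ_i(T)| = 0.5867, 0.1090, 0.0524, 0.0000.
ρ = 0.5867; 0.5867 < 1: convergent.

yes, ρ = 0.5867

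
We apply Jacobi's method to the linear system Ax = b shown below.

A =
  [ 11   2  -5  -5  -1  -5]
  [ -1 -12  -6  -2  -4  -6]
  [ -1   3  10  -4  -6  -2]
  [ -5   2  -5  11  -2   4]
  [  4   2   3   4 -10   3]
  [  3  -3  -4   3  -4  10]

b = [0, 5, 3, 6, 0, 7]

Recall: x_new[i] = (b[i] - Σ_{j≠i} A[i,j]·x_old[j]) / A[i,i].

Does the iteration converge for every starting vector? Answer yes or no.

Diagonal D = diag(11, -12, 10, 11, -10, 10); L, U strict lower/upper.
Jacobi T = -D⁻¹(L+U): T[5,2] = -(-4)/(10) = +0.4000; T[5,5] = 0.
  T[0,:] = [+0.0000  -0.1818  +0.4545  +0.4545  +0.0909  +0.4545]
  T[1,:] = [-0.0833  +0.0000  -0.5000  -0.1667  -0.3333  -0.5000]
  T[2,:] = [+0.1000  -0.3000  +0.0000  +0.4000  +0.6000  +0.2000]
  T[3,:] = [+0.4545  -0.1818  +0.4545  +0.0000  +0.1818  -0.3636]
  T[4,:] = [+0.4000  +0.2000  +0.3000  +0.4000  +0.0000  +0.3000]
  T[5,:] = [-0.3000  +0.3000  +0.4000  -0.3000  +0.4000  +0.0000]
|λ(T)| sorted: 1.1736, 0.6854, 0.4656, 0.4656, 0.4238, 0.4238.
ρ(T) = max|λ| = 1.1736; 1.1736 > 1, so it fails to converge.

no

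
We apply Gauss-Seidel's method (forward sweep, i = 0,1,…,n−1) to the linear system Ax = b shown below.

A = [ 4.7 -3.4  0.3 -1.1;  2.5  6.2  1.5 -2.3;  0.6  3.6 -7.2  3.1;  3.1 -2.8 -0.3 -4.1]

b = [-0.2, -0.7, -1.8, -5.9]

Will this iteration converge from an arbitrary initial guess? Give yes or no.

Let D = diag(4.7, 6.2, -7.2, -4.1); L, U the strict triangles.
T_GS = -(D+L)⁻¹U: row 0 first, T[0,3] = -(-1.1)/(4.7) = +0.2340; later rows by forward substitution.
  T[0,:] = [+0.0000  +0.7234  -0.0638  +0.2340]
  T[1,:] = [+0.0000  -0.2917  -0.2162  +0.2766]
  T[2,:] = [+0.0000  -0.0856  -0.1134  +0.5884]
  T[3,:] = [+0.0000  +0.7524  +0.1077  -0.0550]
moduli |λ_i(T)| = 0.8271, 0.2625, 0.2625, 0.0000.
ρ = 0.8271; 0.8271 < 1, so it converges for any x₀.

yes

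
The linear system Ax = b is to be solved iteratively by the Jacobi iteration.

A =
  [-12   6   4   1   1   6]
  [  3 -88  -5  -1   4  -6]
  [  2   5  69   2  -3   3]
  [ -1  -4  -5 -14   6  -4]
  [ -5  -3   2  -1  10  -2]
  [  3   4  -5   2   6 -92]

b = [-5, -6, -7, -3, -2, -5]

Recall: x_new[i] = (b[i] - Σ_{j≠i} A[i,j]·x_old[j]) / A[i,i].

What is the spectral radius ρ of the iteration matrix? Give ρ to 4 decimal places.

0.4617

Let D = diag(-12, -88, 69, -14, 10, -92); L, U the strict triangles.
Jacobi T = -D⁻¹(L+U): T[2,0] = -(2)/(69) = -0.0290; T[2,2] = 0.
  T[0,:] = [+0.0000, +0.5000, +0.3333, +0.0833, +0.0833, +0.5000]
  T[1,:] = [+0.0341, +0.0000, -0.0568, -0.0114, +0.0455, -0.0682]
  T[2,:] = [-0.0290, -0.0725, +0.0000, -0.0290, +0.0435, -0.0435]
  T[3,:] = [-0.0714, -0.2857, -0.3571, +0.0000, +0.4286, -0.2857]
  T[4,:] = [+0.5000, +0.3000, -0.2000, +0.1000, +0.0000, +0.2000]
  T[5,:] = [+0.0326, +0.0435, -0.0543, +0.0217, +0.0652, +0.0000]
eigenvalue magnitudes: 0.4617, 0.3672, 0.3672, 0.0854, 0.0164, 0.0055.
ρ(T) = max|λ| = 0.4617; 0.4617 < 1: convergent.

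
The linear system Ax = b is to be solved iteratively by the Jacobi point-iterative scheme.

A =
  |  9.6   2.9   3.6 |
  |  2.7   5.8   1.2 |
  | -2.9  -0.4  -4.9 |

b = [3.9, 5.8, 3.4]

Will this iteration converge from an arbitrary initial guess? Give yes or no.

Diagonal D = diag(9.6, 5.8, -4.9); L, U strict lower/upper.
Jacobi: T = -D⁻¹(L+U), T[2,0] = -(-2.9)/(-4.9) = -0.5918; T[2,2] = 0.
  T[0,:] = [+0.0000 -0.3021 -0.3750]
  T[1,:] = [-0.4655 +0.0000 -0.2069]
  T[2,:] = [-0.5918 -0.0816 +0.0000]
|λ(T)| sorted: 0.6748, 0.5321, 0.1427.
spectral radius ρ = 0.6748; 0.6748 < 1: convergent.

yes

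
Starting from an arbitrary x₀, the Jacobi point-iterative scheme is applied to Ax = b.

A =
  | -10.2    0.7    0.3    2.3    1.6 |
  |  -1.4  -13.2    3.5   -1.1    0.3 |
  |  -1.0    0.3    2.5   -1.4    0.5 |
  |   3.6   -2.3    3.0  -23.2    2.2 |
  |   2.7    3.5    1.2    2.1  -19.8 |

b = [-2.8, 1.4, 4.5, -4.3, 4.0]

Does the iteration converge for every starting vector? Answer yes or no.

yes

Let D = diag(-10.2, -13.2, 2.5, -23.2, -19.8); L, U the strict triangles.
Jacobi: T = -D⁻¹(L+U), T[4,3] = -(2.1)/(-19.8) = +0.1061; T[4,4] = 0.
  T[0,:] = [+0.0000  +0.0686  +0.0294  +0.2255  +0.1569]
  T[1,:] = [-0.1061  +0.0000  +0.2652  -0.0833  +0.0227]
  T[2,:] = [+0.4000  -0.1200  +0.0000  +0.5600  -0.2000]
  T[3,:] = [+0.1552  -0.0991  +0.1293  +0.0000  +0.0948]
  T[4,:] = [+0.1364  +0.1768  +0.0606  +0.1061  +0.0000]
|eigenvalues of T|: 0.4323, 0.3214, 0.2559, 0.2559, 0.2257.
ρ(T) = max|λ| = 0.4323; 0.4323 < 1, so it converges for any x₀.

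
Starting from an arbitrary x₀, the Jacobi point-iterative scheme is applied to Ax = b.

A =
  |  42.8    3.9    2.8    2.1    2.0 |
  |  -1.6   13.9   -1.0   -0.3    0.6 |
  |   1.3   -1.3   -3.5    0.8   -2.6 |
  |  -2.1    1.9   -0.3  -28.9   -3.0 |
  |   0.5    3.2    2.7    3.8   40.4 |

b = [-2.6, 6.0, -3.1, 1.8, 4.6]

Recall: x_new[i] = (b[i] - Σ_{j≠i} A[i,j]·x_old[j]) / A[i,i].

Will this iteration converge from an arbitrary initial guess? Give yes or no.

yes

Diagonal D = diag(42.8, 13.9, -3.5, -28.9, 40.4); L, U strict lower/upper.
Jacobi T = -D⁻¹(L+U): T[3,0] = -(-2.1)/(-28.9) = -0.0727; T[3,3] = 0.
  T[0,:] = [+0.0000, -0.0911, -0.0654, -0.0491, -0.0467]
  T[1,:] = [+0.1151, +0.0000, +0.0719, +0.0216, -0.0432]
  T[2,:] = [+0.3714, -0.3714, +0.0000, +0.2286, -0.7429]
  T[3,:] = [-0.0727, +0.0657, -0.0104, +0.0000, -0.1038]
  T[4,:] = [-0.0124, -0.0792, -0.0668, -0.0941, +0.0000]
|roots of det(T-λI)|: 0.2317, 0.1901, 0.1901, 0.1089, 0.0028.
ρ(T) = max|λ| = 0.2317; 0.2317 < 1 ⇒ converges.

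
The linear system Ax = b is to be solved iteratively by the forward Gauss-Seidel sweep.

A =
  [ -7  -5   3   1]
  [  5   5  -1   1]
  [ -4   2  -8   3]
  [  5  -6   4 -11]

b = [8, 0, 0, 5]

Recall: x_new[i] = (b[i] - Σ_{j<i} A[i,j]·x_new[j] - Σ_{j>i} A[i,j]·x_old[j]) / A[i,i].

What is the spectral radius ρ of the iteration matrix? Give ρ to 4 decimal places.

Split A = D + L + U, D = diag(-7, 5, -8, -11).
Gauss-Seidel: T = -(D+L)⁻¹U, row 0 first, T[0,2] = -(3)/(-7) = +0.4286; later rows by forward substitution.
  T[0,:] = [+0.0000  -0.7143  +0.4286  +0.1429]
  T[1,:] = [+0.0000  +0.7143  -0.2286  -0.3429]
  T[2,:] = [+0.0000  +0.5357  -0.2714  +0.2179]
  T[3,:] = [+0.0000  -0.5195  +0.2208  +0.3312]
eigenvalue magnitudes: 0.9105, 0.2454, 0.1090, 0.0000.
ρ(T) = max|λ| = 0.9105; 0.9105 < 1: convergent.

0.9105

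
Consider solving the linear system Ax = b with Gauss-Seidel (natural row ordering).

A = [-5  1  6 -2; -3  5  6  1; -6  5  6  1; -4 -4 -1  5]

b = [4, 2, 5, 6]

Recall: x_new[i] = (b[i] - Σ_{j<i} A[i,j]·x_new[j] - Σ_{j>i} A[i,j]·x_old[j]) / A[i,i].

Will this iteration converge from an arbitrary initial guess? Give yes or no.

no

Write A = D+L+U with D = diag(-5, 5, 6, 5).
GS T = -(D+L)⁻¹U: row 0 first, T[0,3] = -(-2)/(-5) = -0.4000; later rows by forward substitution.
  T[0,:] = [+0.0000 +0.2000 +1.2000 -0.4000]
  T[1,:] = [+0.0000 +0.1200 -0.4800 -0.4400]
  T[2,:] = [+0.0000 +0.1000 +1.6000 -0.2000]
  T[3,:] = [+0.0000 +0.2760 +0.8960 -0.7120]
moduli |λ_i(T)| = 1.4836, 0.4248, 0.0508, 0.0000.
spectral radius ρ = 1.4836; 1.4836 > 1: divergent.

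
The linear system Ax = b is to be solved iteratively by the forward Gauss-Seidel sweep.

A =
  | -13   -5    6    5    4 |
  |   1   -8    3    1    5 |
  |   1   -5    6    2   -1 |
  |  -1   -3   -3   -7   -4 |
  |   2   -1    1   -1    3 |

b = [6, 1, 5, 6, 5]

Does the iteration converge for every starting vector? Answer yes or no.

Diagonal D = diag(-13, -8, 6, -7, 3); L, U strict lower/upper.
GS T = -(D+L)⁻¹U: row 0 first, T[0,4] = -(4)/(-13) = +0.3077; later rows by forward substitution.
  T[0,:] = [+0.0000, -0.3846, +0.4615, +0.3846, +0.3077]
  T[1,:] = [+0.0000, -0.0481, +0.4327, +0.1731, +0.6635]
  T[2,:] = [+0.0000, +0.0240, +0.2837, -0.2532, +0.6683]
  T[3,:] = [+0.0000, +0.0652, -0.3729, -0.0206, -1.1861]
  T[4,:] = [+0.0000, +0.2541, -0.3823, -0.1212, -0.6021]
eigenvalue magnitudes: 0.8929, 0.2980, 0.2623, 0.2623, 0.0000.
spectral radius ρ = 0.8929; 0.8929 < 1: convergent.

yes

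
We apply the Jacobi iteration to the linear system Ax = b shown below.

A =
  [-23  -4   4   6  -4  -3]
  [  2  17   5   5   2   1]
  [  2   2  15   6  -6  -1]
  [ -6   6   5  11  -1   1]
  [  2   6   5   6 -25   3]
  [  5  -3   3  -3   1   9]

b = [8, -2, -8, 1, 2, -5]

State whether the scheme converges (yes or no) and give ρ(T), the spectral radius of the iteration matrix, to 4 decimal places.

A = D + L + U where D = diag(-23, 17, 15, 11, -25, 9).
Jacobi T = -D⁻¹(L+U): T[2,5] = -(-1)/(15) = +0.0667; T[2,2] = 0.
  T[0,:] = [+0.0000  -0.1739  +0.1739  +0.2609  -0.1739  -0.1304]
  T[1,:] = [-0.1176  +0.0000  -0.2941  -0.2941  -0.1176  -0.0588]
  T[2,:] = [-0.1333  -0.1333  +0.0000  -0.4000  +0.4000  +0.0667]
  T[3,:] = [+0.5455  -0.5455  -0.4545  +0.0000  +0.0909  -0.0909]
  T[4,:] = [+0.0800  +0.2400  +0.2000  +0.2400  +0.0000  +0.1200]
  T[5,:] = [-0.5556  +0.3333  -0.3333  +0.3333  -0.1111  +0.0000]
|eigenvalues of T|: 0.8345, 0.5791, 0.4125, 0.4125, 0.3138, 0.0183.
spectral radius ρ = 0.8345; 0.8345 < 1, so it converges for any x₀.

yes, ρ = 0.8345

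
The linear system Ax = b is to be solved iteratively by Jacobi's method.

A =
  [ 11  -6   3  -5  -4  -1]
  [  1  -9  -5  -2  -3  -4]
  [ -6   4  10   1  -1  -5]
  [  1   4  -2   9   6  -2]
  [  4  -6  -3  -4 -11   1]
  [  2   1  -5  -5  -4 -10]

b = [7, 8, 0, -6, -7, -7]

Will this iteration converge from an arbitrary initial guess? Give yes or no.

Write A = D+L+U with D = diag(11, -9, 10, 9, -11, -10).
Jacobi: T = -D⁻¹(L+U), T[2,1] = -(4)/(10) = -0.4000; T[2,2] = 0.
  T[0,:] = [+0.0000  +0.5455  -0.2727  +0.4545  +0.3636  +0.0909]
  T[1,:] = [+0.1111  +0.0000  -0.5556  -0.2222  -0.3333  -0.4444]
  T[2,:] = [+0.6000  -0.4000  +0.0000  -0.1000  +0.1000  +0.5000]
  T[3,:] = [-0.1111  -0.4444  +0.2222  +0.0000  -0.6667  +0.2222]
  T[4,:] = [+0.3636  -0.5455  -0.2727  -0.3636  +0.0000  +0.0909]
  T[5,:] = [+0.2000  +0.1000  -0.5000  -0.5000  -0.4000  +0.0000]
eigenvalue magnitudes: 1.1809, 0.8044, 0.8044, 0.3748, 0.3423, 0.3423.
ρ = 1.1809; 1.1809 > 1 ⇒ diverges.

no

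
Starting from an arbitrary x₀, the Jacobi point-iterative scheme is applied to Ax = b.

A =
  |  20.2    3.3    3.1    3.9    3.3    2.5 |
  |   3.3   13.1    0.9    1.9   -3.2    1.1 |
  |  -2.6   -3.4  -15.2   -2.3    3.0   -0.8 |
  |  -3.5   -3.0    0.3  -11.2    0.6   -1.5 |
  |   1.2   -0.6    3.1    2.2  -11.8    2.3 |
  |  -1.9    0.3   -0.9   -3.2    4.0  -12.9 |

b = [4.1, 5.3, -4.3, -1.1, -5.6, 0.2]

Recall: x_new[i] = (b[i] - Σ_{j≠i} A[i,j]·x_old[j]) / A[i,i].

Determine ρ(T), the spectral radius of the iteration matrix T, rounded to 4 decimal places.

0.6887

Diagonal D = diag(20.2, 13.1, -15.2, -11.2, -11.8, -12.9); L, U strict lower/upper.
Jacobi T = -D⁻¹(L+U): T[0,5] = -(2.5)/(20.2) = -0.1238; T[0,0] = 0.
  T[0,:] = [+0.0000 -0.1634 -0.1535 -0.1931 -0.1634 -0.1238]
  T[1,:] = [-0.2519 +0.0000 -0.0687 -0.1450 +0.2443 -0.0840]
  T[2,:] = [-0.1711 -0.2237 +0.0000 -0.1513 +0.1974 -0.0526]
  T[3,:] = [-0.3125 -0.2679 +0.0268 +0.0000 +0.0536 -0.1339]
  T[4,:] = [+0.1017 -0.0508 +0.2627 +0.1864 +0.0000 +0.1949]
  T[5,:] = [-0.1473 +0.0233 -0.0698 -0.2481 +0.3101 +0.0000]
moduli |λ_i(T)| = 0.6887, 0.2765, 0.2765, 0.2359, 0.0705, 0.0069.
spectral radius ρ = 0.6887; 0.6887 < 1: convergent.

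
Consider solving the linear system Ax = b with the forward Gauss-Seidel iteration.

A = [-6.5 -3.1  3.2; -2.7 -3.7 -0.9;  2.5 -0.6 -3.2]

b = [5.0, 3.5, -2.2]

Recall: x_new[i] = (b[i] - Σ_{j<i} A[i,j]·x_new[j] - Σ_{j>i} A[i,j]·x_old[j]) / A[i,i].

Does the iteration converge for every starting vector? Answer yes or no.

Split A = D + L + U, D = diag(-6.5, -3.7, -3.2).
GS T = -(D+L)⁻¹U: row 0 first, T[0,2] = -(3.2)/(-6.5) = +0.4923; later rows by forward substitution.
  T[0,:] = [+0.0000 -0.4769 +0.4923]
  T[1,:] = [+0.0000 +0.3480 -0.6025]
  T[2,:] = [+0.0000 -0.4379 +0.4976]
|λ(T)| sorted: 0.9418, 0.0962, 0.0000.
ρ(T) = max|λ| = 0.9418; 0.9418 < 1, so it converges for any x₀.

yes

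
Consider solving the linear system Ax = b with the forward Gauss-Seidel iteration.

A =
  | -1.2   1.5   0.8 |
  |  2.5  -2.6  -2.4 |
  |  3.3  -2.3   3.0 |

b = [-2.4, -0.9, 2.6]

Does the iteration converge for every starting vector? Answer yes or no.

Let D = diag(-1.2, -2.6, 3); L, U the strict triangles.
T_GS = -(D+L)⁻¹U: row 0 first, T[0,2] = -(0.8)/(-1.2) = +0.6667; later rows by forward substitution.
  T[0,:] = [+0.0000 +1.2500 +0.6667]
  T[1,:] = [+0.0000 +1.2019 -0.2821]
  T[2,:] = [+0.0000 -0.4535 -0.9496]
|λ(T)| sorted: 1.2598, 1.0075, 0.0000.
ρ = 1.2598; 1.2598 > 1: divergent.

no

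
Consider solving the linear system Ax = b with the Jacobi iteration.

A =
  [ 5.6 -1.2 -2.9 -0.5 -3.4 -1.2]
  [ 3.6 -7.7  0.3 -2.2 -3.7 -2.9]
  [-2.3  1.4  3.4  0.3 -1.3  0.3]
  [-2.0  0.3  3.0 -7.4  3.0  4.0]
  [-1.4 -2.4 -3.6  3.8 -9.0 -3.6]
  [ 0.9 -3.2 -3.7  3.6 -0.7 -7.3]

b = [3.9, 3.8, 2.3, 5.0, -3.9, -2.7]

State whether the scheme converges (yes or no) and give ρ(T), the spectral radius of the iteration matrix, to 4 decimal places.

no, ρ = 1.2286

Split A = D + L + U, D = diag(5.6, -7.7, 3.4, -7.4, -9, -7.3).
T_J = -D⁻¹(L+U): T[0,4] = -(-3.4)/(5.6) = +0.6071; T[0,0] = 0.
  T[0,:] = [+0.0000, +0.2143, +0.5179, +0.0893, +0.6071, +0.2143]
  T[1,:] = [+0.4675, +0.0000, +0.0390, -0.2857, -0.4805, -0.3766]
  T[2,:] = [+0.6765, -0.4118, +0.0000, -0.0882, +0.3824, -0.0882]
  T[3,:] = [-0.2703, +0.0405, +0.4054, +0.0000, +0.4054, +0.5405]
  T[4,:] = [-0.1556, -0.2667, -0.4000, +0.4222, +0.0000, -0.4000]
  T[5,:] = [+0.1233, -0.4384, -0.5068, +0.4932, -0.0959, +0.0000]
|roots of det(T-λI)|: 1.2286, 0.6226, 0.6226, 0.5023, 0.2746, 0.2746.
ρ(T) = max|λ| = 1.2286; 1.2286 > 1, so it fails to converge.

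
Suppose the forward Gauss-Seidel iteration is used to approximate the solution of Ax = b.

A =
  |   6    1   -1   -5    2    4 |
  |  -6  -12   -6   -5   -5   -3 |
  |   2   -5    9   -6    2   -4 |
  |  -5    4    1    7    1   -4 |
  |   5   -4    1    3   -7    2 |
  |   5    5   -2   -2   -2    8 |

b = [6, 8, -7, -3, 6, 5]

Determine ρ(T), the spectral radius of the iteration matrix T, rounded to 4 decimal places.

Let D = diag(6, -12, 9, 7, -7, 8); L, U the strict triangles.
GS T = -(D+L)⁻¹U: row 0 first, T[0,3] = -(-5)/(6) = +0.8333; later rows by forward substitution.
  T[0,:] = [+0.0000, -0.1667, +0.1667, +0.8333, -0.3333, -0.6667]
  T[1,:] = [+0.0000, +0.0833, -0.5833, -0.8333, -0.2500, +0.0833]
  T[2,:] = [+0.0000, +0.0833, -0.3611, +0.0185, -0.2870, +0.6389]
  T[3,:] = [+0.0000, -0.1786, +0.5040, +1.0688, -0.1971, -0.0437]
  T[4,:] = [+0.0000, -0.2313, +0.6168, +1.5321, -0.2207, -0.1655]
  T[5,:] = [+0.0000, -0.0295, +0.4503, +0.6549, +0.1884, +0.4720]
|λ(T)| sorted: 1.1501, 0.3886, 0.3116, 0.3116, 0.0327, 0.0000.
ρ = 1.1501; 1.1501 > 1 ⇒ diverges.

1.1501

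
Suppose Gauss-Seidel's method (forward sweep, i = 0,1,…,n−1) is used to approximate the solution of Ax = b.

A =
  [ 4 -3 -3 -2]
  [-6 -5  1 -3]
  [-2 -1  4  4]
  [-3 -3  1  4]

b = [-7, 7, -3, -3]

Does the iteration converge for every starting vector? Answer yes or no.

Diagonal D = diag(4, -5, 4, 4); L, U strict lower/upper.
GS T = -(D+L)⁻¹U: row 0 first, T[0,1] = -(-3)/(4) = +0.7500; later rows by forward substitution.
  T[0,:] = [+0.0000 +0.7500 +0.7500 +0.5000]
  T[1,:] = [+0.0000 -0.9000 -0.7000 -1.2000]
  T[2,:] = [+0.0000 +0.1500 +0.2000 -1.0500]
  T[3,:] = [+0.0000 -0.1500 -0.0125 -0.2625]
moduli |λ_i(T)| = 1.1261, 0.3161, 0.3161, 0.0000.
spectral radius ρ = 1.1261; 1.1261 > 1: divergent.

no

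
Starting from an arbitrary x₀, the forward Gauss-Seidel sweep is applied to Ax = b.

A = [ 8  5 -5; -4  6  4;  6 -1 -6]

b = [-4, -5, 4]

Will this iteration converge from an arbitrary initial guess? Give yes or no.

Split A = D + L + U, D = diag(8, 6, -6).
Gauss-Seidel: T = -(D+L)⁻¹U, row 0 first, T[0,1] = -(5)/(8) = -0.6250; later rows by forward substitution.
  T[0,:] = [+0.0000  -0.6250  +0.6250]
  T[1,:] = [+0.0000  -0.4167  -0.2500]
  T[2,:] = [+0.0000  -0.5556  +0.6667]
|eigenvalues of T|: 0.7825, 0.5325, 0.0000.
ρ = 0.7825; 0.7825 < 1 ⇒ converges.

yes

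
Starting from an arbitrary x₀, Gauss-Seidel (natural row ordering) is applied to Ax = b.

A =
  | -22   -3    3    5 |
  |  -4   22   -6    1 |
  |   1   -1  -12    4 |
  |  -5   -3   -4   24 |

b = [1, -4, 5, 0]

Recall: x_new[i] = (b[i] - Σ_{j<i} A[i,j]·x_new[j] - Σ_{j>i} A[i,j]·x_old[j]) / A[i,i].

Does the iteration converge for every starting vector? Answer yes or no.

Split A = D + L + U, D = diag(-22, 22, -12, 24).
T_GS = -(D+L)⁻¹U: row 0 first, T[0,1] = -(-3)/(-22) = -0.1364; later rows by forward substitution.
  T[0,:] = [+0.0000 -0.1364 +0.1364 +0.2273]
  T[1,:] = [+0.0000 -0.0248 +0.2975 -0.0041]
  T[2,:] = [+0.0000 -0.0093 -0.0134 +0.3526]
  T[3,:] = [+0.0000 -0.0331 +0.0634 +0.1056]
|eigenvalues of T|: 0.1665, 0.1246, 0.1246, 0.0000.
spectral radius ρ = 0.1665; 0.1665 < 1, so it converges for any x₀.

yes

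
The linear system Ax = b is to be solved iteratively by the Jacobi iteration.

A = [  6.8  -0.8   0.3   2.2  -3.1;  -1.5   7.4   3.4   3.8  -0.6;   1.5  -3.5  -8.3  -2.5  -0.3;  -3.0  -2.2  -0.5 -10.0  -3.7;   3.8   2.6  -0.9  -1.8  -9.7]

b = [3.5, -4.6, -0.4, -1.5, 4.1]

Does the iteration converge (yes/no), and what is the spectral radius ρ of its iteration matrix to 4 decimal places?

Diagonal D = diag(6.8, 7.4, -8.3, -10, -9.7); L, U strict lower/upper.
Jacobi: T = -D⁻¹(L+U), T[3,2] = -(-0.5)/(-10) = -0.0500; T[3,3] = 0.
  T[0,:] = [+0.0000  +0.1176  -0.0441  -0.3235  +0.4559]
  T[1,:] = [+0.2027  +0.0000  -0.4595  -0.5135  +0.0811]
  T[2,:] = [+0.1807  -0.4217  +0.0000  -0.3012  -0.0361]
  T[3,:] = [-0.3000  -0.2200  -0.0500  +0.0000  -0.3700]
  T[4,:] = [+0.3918  +0.2680  -0.0928  -0.1856  +0.0000]
|roots of det(T-λI)|: 0.8518, 0.5285, 0.5285, 0.3541, 0.1587.
spectral radius ρ = 0.8518; 0.8518 < 1 ⇒ converges.

yes, ρ = 0.8518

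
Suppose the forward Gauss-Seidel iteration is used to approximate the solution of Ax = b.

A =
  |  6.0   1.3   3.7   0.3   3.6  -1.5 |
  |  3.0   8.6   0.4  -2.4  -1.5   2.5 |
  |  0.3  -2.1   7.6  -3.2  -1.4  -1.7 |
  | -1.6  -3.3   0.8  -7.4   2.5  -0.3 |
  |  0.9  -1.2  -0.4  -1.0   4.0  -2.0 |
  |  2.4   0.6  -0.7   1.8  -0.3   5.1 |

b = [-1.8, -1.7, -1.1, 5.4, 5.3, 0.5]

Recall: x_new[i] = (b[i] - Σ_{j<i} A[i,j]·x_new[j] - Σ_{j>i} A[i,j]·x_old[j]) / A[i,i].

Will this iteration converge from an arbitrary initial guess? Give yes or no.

yes

Let D = diag(6, 8.6, 7.6, -7.4, 4, 5.1); L, U the strict triangles.
Gauss-Seidel: T = -(D+L)⁻¹U, row 0 first, T[0,4] = -(3.6)/(6) = -0.6000; later rows by forward substitution.
  T[0,:] = [+0.0000, -0.2167, -0.6167, -0.0500, -0.6000, +0.2500]
  T[1,:] = [+0.0000, +0.0756, +0.1686, +0.2965, +0.3837, -0.3779]
  T[2,:] = [+0.0000, +0.0294, +0.0709, +0.5050, +0.3139, +0.1094]
  T[3,:] = [+0.0000, +0.0163, +0.0658, -0.0668, +0.3304, +0.0858]
  T[4,:] = [+0.0000, +0.0784, +0.2129, +0.1340, +0.3641, +0.3628]
  T[5,:] = [+0.0000, +0.0960, +0.2694, +0.0894, +0.1851, -0.0671]
|eigenvalues of T|: 0.8486, 0.3028, 0.3028, 0.2562, 0.0169, 0.0000.
spectral radius ρ = 0.8486; 0.8486 < 1 ⇒ converges.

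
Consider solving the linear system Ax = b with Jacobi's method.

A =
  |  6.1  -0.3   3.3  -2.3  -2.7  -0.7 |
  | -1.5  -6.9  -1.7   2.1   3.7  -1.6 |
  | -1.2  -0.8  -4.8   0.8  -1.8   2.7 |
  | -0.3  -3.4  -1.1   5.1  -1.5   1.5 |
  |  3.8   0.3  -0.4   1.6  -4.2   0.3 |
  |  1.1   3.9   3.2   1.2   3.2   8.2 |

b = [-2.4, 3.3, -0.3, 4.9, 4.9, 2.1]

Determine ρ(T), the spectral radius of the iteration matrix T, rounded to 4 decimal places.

Split A = D + L + U, D = diag(6.1, -6.9, -4.8, 5.1, -4.2, 8.2).
Jacobi T = -D⁻¹(L+U): T[1,5] = -(-1.6)/(-6.9) = -0.2319; T[1,1] = 0.
  T[0,:] = [+0.0000  +0.0492  -0.5410  +0.3770  +0.4426  +0.1148]
  T[1,:] = [-0.2174  +0.0000  -0.2464  +0.3043  +0.5362  -0.2319]
  T[2,:] = [-0.2500  -0.1667  +0.0000  +0.1667  -0.3750  +0.5625]
  T[3,:] = [+0.0588  +0.6667  +0.2157  +0.0000  +0.2941  -0.2941]
  T[4,:] = [+0.9048  +0.0714  -0.0952  +0.3810  +0.0000  +0.0714]
  T[5,:] = [-0.1341  -0.4756  -0.3902  -0.1463  -0.3902  +0.0000]
eigenvalue magnitudes: 1.1889, 0.6877, 0.5094, 0.5094, 0.4169, 0.3201.
ρ = 1.1889; 1.1889 > 1, so it fails to converge.

1.1889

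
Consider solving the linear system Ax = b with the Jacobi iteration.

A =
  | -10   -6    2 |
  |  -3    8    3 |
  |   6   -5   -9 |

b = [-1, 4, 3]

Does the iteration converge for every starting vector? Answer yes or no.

yes

Write A = D+L+U with D = diag(-10, 8, -9).
T_J = -D⁻¹(L+U): T[0,2] = -(2)/(-10) = +0.2000; T[0,0] = 0.
  T[0,:] = [+0.0000 -0.6000 +0.2000]
  T[1,:] = [+0.3750 +0.0000 -0.3750]
  T[2,:] = [+0.6667 -0.5556 +0.0000]
eigenvalue magnitudes: 0.5576, 0.4408, 0.4408.
ρ(T) = max|λ| = 0.5576; 0.5576 < 1, so it converges for any x₀.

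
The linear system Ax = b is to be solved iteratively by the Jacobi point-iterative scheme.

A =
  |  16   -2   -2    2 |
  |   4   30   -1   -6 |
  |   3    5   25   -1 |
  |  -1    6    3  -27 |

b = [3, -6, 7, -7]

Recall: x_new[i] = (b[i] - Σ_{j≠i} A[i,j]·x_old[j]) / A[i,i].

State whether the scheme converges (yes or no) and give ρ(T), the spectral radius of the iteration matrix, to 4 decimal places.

Let D = diag(16, 30, 25, -27); L, U the strict triangles.
T_J = -D⁻¹(L+U): T[3,0] = -(-1)/(-27) = -0.0370; T[3,3] = 0.
  T[0,:] = [+0.0000, +0.1250, +0.1250, -0.1250]
  T[1,:] = [-0.1333, +0.0000, +0.0333, +0.2000]
  T[2,:] = [-0.1200, -0.2000, +0.0000, +0.0400]
  T[3,:] = [-0.0370, +0.2222, +0.1111, +0.0000]
moduli |λ_i(T)| = 0.1908, 0.1101, 0.1101, 0.0907.
ρ = 0.1908; 0.1908 < 1, so it converges for any x₀.

yes, ρ = 0.1908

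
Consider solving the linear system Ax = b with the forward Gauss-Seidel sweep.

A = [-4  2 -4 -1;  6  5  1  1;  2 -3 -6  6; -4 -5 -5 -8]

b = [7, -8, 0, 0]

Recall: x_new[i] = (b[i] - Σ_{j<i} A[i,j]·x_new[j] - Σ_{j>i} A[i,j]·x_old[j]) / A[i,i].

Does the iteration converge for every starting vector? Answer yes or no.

no

Split A = D + L + U, D = diag(-4, 5, -6, -8).
Gauss-Seidel: T = -(D+L)⁻¹U, row 0 first, T[0,1] = -(2)/(-4) = +0.5000; later rows by forward substitution.
  T[0,:] = [+0.0000  +0.5000  -1.0000  -0.2500]
  T[1,:] = [+0.0000  -0.6000  +1.0000  +0.1000]
  T[2,:] = [+0.0000  +0.4667  -0.8333  +0.8667]
  T[3,:] = [+0.0000  -0.1667  +0.3958  -0.4792]
|roots of det(T-λI)|: 1.6566, 0.3437, 0.0878, 0.0000.
ρ(T) = max|λ| = 1.6566; 1.6566 > 1, so it fails to converge.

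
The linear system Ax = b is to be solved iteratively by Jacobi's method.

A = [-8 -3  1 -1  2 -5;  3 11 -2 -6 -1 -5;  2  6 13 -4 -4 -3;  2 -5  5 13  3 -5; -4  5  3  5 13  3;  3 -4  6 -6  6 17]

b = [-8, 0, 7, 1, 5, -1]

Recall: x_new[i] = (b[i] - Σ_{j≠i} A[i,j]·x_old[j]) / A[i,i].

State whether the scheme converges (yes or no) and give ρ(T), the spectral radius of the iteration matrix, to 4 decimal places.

no, ρ = 1.2134

Diagonal D = diag(-8, 11, 13, 13, 13, 17); L, U strict lower/upper.
T_J = -D⁻¹(L+U): T[3,1] = -(-5)/(13) = +0.3846; T[3,3] = 0.
  T[0,:] = [+0.0000, -0.3750, +0.1250, -0.1250, +0.2500, -0.6250]
  T[1,:] = [-0.2727, +0.0000, +0.1818, +0.5455, +0.0909, +0.4545]
  T[2,:] = [-0.1538, -0.4615, +0.0000, +0.3077, +0.3077, +0.2308]
  T[3,:] = [-0.1538, +0.3846, -0.3846, +0.0000, -0.2308, +0.3846]
  T[4,:] = [+0.3077, -0.3846, -0.2308, -0.3846, +0.0000, -0.2308]
  T[5,:] = [-0.1765, +0.2353, -0.3529, +0.3529, -0.3529, +0.0000]
|λ(T)| sorted: 1.2134, 0.6789, 0.6789, 0.3359, 0.3359, 0.0217.
ρ(T) = max|λ| = 1.2134; 1.2134 > 1 ⇒ diverges.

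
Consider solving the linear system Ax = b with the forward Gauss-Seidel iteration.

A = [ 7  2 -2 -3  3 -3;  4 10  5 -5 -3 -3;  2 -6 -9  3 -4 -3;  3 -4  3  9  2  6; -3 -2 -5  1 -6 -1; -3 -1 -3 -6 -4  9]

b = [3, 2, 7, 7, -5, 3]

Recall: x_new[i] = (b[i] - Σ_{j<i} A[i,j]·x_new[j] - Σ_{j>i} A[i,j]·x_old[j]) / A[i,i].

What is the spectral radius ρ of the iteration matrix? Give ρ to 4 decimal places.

1.2332

Let D = diag(7, 10, -9, 9, -6, 9); L, U the strict triangles.
Gauss-Seidel: T = -(D+L)⁻¹U, row 0 first, T[0,2] = -(-2)/(7) = +0.2857; later rows by forward substitution.
  T[0,:] = [+0.0000 -0.2857 +0.2857 +0.4286 -0.4286 +0.4286]
  T[1,:] = [+0.0000 +0.1143 -0.6143 +0.3286 +0.4714 +0.1286]
  T[2,:] = [+0.0000 -0.1397 +0.4730 +0.2095 -0.8540 -0.3238]
  T[3,:] = [+0.0000 +0.1926 -0.5259 -0.0667 +0.4148 -0.6444]
  T[4,:] = [+0.0000 +0.2533 -0.4199 -0.5095 +0.8379 -0.2614]
  T[5,:] = [+0.0000 +0.1119 -0.3526 -0.0217 +0.2738 -0.4966]
moduli |λ_i(T)| = 1.2332, 0.6013, 0.2318, 0.0594, 0.0576, 0.0000.
spectral radius ρ = 1.2332; 1.2332 > 1: divergent.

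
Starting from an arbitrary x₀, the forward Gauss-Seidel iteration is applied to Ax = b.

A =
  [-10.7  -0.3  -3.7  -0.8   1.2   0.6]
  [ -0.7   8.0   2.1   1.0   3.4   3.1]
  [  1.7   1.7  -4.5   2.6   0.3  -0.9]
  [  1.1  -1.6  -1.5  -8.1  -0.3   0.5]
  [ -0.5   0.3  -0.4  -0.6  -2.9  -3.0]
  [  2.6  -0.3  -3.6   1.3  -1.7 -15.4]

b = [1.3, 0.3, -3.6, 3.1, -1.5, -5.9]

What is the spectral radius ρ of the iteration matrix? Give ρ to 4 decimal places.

Write A = D+L+U with D = diag(-10.7, 8, -4.5, -8.1, -2.9, -15.4).
Gauss-Seidel: T = -(D+L)⁻¹U, row 0 first, T[0,2] = -(-3.7)/(-10.7) = -0.3458; later rows by forward substitution.
  T[0,:] = [+0.0000, -0.0280, -0.3458, -0.0748, +0.1121, +0.0561]
  T[1,:] = [+0.0000, -0.0025, -0.2928, -0.1315, -0.4152, -0.3826]
  T[2,:] = [+0.0000, -0.0115, -0.2412, +0.4998, -0.0478, -0.3234]
  T[3,:] = [+0.0000, -0.0012, +0.0555, -0.0767, +0.0691, +0.2048]
  T[4,:] = [+0.0000, +0.0064, +0.0511, -0.0538, -0.0700, -1.0815]
  T[5,:] = [+0.0000, -0.0028, +0.0028, -0.1274, +0.0518, +0.2292]
|roots of det(T-λI)|: 0.3019, 0.2291, 0.2291, 0.1241, 0.0140, 0.0000.
ρ(T) = max|λ| = 0.3019; 0.3019 < 1, so it converges for any x₀.

0.3019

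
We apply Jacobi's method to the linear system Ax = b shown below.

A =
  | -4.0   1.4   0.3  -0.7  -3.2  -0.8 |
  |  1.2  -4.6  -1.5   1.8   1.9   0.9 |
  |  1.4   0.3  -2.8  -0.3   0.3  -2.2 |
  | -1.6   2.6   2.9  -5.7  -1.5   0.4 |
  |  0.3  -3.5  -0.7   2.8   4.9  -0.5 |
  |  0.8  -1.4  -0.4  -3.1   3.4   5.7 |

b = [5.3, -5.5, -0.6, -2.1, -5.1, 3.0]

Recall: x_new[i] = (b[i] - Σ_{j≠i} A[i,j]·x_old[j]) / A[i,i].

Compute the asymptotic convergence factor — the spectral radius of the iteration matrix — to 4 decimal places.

1.2171

Split A = D + L + U, D = diag(-4, -4.6, -2.8, -5.7, 4.9, 5.7).
T_J = -D⁻¹(L+U): T[5,1] = -(-1.4)/(5.7) = +0.2456; T[5,5] = 0.
  T[0,:] = [+0.0000 +0.3500 +0.0750 -0.1750 -0.8000 -0.2000]
  T[1,:] = [+0.2609 +0.0000 -0.3261 +0.3913 +0.4130 +0.1957]
  T[2,:] = [+0.5000 +0.1071 +0.0000 -0.1071 +0.1071 -0.7857]
  T[3,:] = [-0.2807 +0.4561 +0.5088 +0.0000 -0.2632 +0.0702]
  T[4,:] = [-0.0612 +0.7143 +0.1429 -0.5714 +0.0000 +0.1020]
  T[5,:] = [-0.1404 +0.2456 +0.0702 +0.5439 -0.5965 +0.0000]
eigenvalue magnitudes: 1.2171, 0.6758, 0.6758, 0.4360, 0.3441, 0.3190.
spectral radius ρ = 1.2171; 1.2171 > 1, so it fails to converge.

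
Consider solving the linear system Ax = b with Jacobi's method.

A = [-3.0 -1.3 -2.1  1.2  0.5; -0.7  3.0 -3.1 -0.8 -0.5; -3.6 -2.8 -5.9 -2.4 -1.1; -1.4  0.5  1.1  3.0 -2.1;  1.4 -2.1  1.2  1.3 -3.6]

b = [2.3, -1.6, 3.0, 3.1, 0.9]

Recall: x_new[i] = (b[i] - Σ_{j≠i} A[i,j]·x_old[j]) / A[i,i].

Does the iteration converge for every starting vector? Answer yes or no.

no

Let D = diag(-3, 3, -5.9, 3, -3.6); L, U the strict triangles.
T_J = -D⁻¹(L+U): T[3,4] = -(-2.1)/(3) = +0.7000; T[3,3] = 0.
  T[0,:] = [+0.0000, -0.4333, -0.7000, +0.4000, +0.1667]
  T[1,:] = [+0.2333, +0.0000, +1.0333, +0.2667, +0.1667]
  T[2,:] = [-0.6102, -0.4746, +0.0000, -0.4068, -0.1864]
  T[3,:] = [+0.4667, -0.1667, -0.3667, +0.0000, +0.7000]
  T[4,:] = [+0.3889, -0.5833, +0.3333, +0.3611, +0.0000]
|eigenvalues of T|: 1.1810, 0.8016, 0.8016, 0.5289, 0.5289.
ρ(T) = max|λ| = 1.1810; 1.1810 > 1 ⇒ diverges.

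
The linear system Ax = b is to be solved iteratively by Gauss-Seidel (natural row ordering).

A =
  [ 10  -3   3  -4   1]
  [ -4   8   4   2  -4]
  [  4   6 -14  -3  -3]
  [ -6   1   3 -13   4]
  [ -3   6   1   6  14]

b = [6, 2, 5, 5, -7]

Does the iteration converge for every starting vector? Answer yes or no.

Let D = diag(10, 8, -14, -13, 14); L, U the strict triangles.
Gauss-Seidel: T = -(D+L)⁻¹U, row 0 first, T[0,4] = -(1)/(10) = -0.1000; later rows by forward substitution.
  T[0,:] = [+0.0000, +0.3000, -0.3000, +0.4000, -0.1000]
  T[1,:] = [+0.0000, +0.1500, -0.6500, -0.0500, +0.4500]
  T[2,:] = [+0.0000, +0.1500, -0.3643, -0.1214, -0.0500]
  T[3,:] = [+0.0000, -0.0923, +0.0044, -0.2165, +0.3769]
  T[4,:] = [+0.0000, +0.0288, +0.2384, +0.2086, -0.3723]
moduli |λ_i(T)| = 0.6107, 0.2494, 0.2494, 0.0558, 0.0000.
spectral radius ρ = 0.6107; 0.6107 < 1: convergent.

yes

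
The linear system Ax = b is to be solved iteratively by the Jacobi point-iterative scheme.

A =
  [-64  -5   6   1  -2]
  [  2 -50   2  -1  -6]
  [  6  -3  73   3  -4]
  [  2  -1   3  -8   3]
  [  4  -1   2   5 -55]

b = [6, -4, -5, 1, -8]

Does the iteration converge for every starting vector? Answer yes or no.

Write A = D+L+U with D = diag(-64, -50, 73, -8, -55).
T_J = -D⁻¹(L+U): T[2,3] = -(3)/(73) = -0.0411; T[2,2] = 0.
  T[0,:] = [+0.0000, -0.0781, +0.0938, +0.0156, -0.0312]
  T[1,:] = [+0.0400, +0.0000, +0.0400, -0.0200, -0.1200]
  T[2,:] = [-0.0822, +0.0411, +0.0000, -0.0411, +0.0548]
  T[3,:] = [+0.2500, -0.1250, +0.3750, +0.0000, +0.3750]
  T[4,:] = [+0.0727, -0.0182, +0.0364, +0.0909, +0.0000]
|eigenvalues of T|: 0.1923, 0.1604, 0.1408, 0.1408, 0.0617.
spectral radius ρ = 0.1923; 0.1923 < 1 ⇒ converges.

yes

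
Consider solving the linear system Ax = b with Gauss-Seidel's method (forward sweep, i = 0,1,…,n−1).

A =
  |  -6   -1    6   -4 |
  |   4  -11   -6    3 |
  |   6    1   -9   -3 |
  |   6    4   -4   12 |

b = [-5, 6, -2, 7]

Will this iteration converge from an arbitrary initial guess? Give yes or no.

yes

Diagonal D = diag(-6, -11, -9, 12); L, U strict lower/upper.
T_GS = -(D+L)⁻¹U: row 0 first, T[0,1] = -(-1)/(-6) = -0.1667; later rows by forward substitution.
  T[0,:] = [+0.0000 -0.1667 +1.0000 -0.6667]
  T[1,:] = [+0.0000 -0.0606 -0.1818 +0.0303]
  T[2,:] = [+0.0000 -0.1178 +0.6465 -0.7744]
  T[3,:] = [+0.0000 +0.0643 -0.2239 +0.0651]
|eigenvalues of T|: 0.8918, 0.1303, 0.1303, 0.0000.
ρ = 0.8918; 0.8918 < 1: convergent.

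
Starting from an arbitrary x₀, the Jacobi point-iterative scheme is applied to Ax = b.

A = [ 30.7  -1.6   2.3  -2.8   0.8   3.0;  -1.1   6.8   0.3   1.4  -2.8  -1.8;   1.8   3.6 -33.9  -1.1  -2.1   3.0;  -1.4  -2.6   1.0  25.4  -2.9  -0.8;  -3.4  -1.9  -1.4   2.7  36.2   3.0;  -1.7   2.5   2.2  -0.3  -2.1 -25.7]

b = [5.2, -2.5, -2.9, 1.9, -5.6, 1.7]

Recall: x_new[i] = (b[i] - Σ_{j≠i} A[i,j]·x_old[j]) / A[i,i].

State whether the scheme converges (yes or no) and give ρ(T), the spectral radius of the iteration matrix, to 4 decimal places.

yes, ρ = 0.2513

Diagonal D = diag(30.7, 6.8, -33.9, 25.4, 36.2, -25.7); L, U strict lower/upper.
T_J = -D⁻¹(L+U): T[1,4] = -(-2.8)/(6.8) = +0.4118; T[1,1] = 0.
  T[0,:] = [+0.0000  +0.0521  -0.0749  +0.0912  -0.0261  -0.0977]
  T[1,:] = [+0.1618  +0.0000  -0.0441  -0.2059  +0.4118  +0.2647]
  T[2,:] = [+0.0531  +0.1062  +0.0000  -0.0324  -0.0619  +0.0885]
  T[3,:] = [+0.0551  +0.1024  -0.0394  +0.0000  +0.1142  +0.0315]
  T[4,:] = [+0.0939  +0.0525  +0.0387  -0.0746  +0.0000  -0.0829]
  T[5,:] = [-0.0661  +0.0973  +0.0856  -0.0117  -0.0817  +0.0000]
|roots of det(T-λI)|: 0.2513, 0.1640, 0.1103, 0.1103, 0.0863, 0.0863.
spectral radius ρ = 0.2513; 0.2513 < 1: convergent.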